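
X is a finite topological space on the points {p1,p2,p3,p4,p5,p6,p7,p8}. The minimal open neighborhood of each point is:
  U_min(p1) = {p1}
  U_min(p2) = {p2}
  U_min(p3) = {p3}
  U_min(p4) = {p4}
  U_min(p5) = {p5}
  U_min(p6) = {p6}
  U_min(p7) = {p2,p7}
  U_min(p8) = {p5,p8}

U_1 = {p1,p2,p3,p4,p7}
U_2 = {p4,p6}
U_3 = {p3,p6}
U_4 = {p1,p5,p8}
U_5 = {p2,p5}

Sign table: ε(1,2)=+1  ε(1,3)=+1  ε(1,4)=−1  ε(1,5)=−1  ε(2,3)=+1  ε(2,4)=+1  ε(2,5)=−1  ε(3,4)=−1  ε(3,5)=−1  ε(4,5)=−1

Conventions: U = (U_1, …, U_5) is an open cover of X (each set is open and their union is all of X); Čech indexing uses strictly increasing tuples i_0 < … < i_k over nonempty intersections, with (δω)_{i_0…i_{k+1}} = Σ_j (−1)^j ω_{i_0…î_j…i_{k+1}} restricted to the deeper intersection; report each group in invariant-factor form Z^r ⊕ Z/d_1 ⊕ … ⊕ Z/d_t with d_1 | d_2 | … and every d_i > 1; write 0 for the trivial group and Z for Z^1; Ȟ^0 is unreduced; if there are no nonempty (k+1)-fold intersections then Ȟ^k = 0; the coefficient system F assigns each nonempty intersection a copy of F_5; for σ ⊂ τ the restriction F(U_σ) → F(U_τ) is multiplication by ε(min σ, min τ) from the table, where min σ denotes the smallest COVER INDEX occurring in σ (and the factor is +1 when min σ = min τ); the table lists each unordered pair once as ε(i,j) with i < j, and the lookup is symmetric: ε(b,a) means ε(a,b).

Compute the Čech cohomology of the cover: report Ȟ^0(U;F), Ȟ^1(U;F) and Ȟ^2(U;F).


Ȟ^0(U;F) ≅ 0,  Ȟ^1(U;F) ≅ Z/5,  Ȟ^2(U;F) ≅ 0

nerve simplices:
  U12={p4} U13={p3} U14={p1} U15={p2} U23={p6} U45={p5}
C dims 5,6; δ0: rk_F5 5
degree 0: 5−5−0 = 0 → Ȟ^0 ≅ 0
degree 1: 6−0−5 = 1 → Ȟ^1 ≅ Z/5
degree 2: 0−0−0 = 0 → Ȟ^2 ≅ 0


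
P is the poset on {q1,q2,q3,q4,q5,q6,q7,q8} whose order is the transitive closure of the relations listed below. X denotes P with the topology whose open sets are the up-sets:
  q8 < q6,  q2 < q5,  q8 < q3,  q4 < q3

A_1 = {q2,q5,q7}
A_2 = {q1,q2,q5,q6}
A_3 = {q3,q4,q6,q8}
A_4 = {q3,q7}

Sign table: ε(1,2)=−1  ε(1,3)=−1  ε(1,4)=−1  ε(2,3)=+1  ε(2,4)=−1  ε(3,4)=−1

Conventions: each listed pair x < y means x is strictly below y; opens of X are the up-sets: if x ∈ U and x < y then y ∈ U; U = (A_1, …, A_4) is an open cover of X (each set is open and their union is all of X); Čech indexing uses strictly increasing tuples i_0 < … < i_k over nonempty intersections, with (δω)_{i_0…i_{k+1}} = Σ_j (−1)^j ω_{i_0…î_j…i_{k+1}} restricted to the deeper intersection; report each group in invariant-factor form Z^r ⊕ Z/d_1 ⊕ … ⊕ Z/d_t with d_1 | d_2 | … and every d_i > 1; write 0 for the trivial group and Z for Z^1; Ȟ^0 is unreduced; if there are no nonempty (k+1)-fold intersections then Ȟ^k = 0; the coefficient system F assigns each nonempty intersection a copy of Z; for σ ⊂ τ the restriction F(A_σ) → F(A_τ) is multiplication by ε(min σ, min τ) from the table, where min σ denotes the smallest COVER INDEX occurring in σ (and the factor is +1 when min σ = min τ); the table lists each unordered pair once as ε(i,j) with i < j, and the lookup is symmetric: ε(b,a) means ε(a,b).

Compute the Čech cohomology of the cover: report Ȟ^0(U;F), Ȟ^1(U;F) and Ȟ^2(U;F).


nonempty overlaps:
  A12={q2,q5} A14={q7} A23={q6} A34={q3}
C dims 4,4; δ0: rk 4, SNF 1^3·2
degree 0: 4−4−0 = 0 → Ȟ^0 ≅ 0
degree 1: 4−0−4 = 0 plus torsion [2] → Ȟ^1 ≅ Z/2
degree 2: 0−0−0 = 0 → Ȟ^2 ≅ 0

Ȟ^0 = 0, Ȟ^1 = Z/2, Ȟ^2 = 0


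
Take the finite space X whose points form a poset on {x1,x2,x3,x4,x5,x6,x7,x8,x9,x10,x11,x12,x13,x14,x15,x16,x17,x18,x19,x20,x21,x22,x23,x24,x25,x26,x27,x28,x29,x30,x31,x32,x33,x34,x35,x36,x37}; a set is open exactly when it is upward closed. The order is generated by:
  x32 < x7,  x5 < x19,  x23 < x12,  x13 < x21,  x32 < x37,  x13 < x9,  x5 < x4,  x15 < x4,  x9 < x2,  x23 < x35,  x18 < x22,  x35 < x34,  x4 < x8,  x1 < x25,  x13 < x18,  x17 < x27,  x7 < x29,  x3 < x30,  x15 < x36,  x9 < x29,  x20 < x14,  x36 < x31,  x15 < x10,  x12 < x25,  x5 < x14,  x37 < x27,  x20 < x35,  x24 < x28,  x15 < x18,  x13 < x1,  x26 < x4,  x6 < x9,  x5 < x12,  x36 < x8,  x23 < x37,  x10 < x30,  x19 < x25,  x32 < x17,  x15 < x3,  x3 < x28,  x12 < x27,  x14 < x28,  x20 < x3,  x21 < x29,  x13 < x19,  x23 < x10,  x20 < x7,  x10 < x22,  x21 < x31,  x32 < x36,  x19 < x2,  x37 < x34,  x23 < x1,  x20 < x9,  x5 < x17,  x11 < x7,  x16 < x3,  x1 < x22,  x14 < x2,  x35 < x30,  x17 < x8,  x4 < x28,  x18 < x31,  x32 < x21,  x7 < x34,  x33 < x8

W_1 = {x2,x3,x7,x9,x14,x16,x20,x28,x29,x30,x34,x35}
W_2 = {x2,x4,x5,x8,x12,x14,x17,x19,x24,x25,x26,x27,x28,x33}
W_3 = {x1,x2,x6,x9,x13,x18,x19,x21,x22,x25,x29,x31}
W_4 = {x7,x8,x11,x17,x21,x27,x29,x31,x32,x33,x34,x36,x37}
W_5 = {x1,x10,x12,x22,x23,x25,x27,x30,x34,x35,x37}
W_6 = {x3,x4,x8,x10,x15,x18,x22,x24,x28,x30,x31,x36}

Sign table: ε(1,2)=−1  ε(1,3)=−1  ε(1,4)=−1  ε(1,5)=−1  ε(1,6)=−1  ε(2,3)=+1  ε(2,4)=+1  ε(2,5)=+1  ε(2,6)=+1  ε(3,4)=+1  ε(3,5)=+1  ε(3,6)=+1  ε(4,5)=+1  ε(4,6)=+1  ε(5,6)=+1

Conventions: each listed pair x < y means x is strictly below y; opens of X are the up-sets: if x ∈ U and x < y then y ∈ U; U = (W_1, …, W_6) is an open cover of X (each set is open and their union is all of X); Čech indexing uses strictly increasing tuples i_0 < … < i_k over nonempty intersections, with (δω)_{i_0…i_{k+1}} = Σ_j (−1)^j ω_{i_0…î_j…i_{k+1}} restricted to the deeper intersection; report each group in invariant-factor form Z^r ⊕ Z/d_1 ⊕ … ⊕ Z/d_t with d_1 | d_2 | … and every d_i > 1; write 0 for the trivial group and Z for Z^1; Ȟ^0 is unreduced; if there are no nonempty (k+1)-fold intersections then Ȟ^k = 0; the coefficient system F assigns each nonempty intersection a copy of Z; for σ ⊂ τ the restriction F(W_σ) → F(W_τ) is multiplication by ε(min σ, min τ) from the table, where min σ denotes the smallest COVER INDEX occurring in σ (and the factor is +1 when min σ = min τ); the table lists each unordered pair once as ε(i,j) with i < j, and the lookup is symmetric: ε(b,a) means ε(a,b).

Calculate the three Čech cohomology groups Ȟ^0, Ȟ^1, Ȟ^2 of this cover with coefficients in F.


Ȟ^0 ≅ Z; Ȟ^1 ≅ 0; Ȟ^2 ≅ Z/2

nerve of the cover:
  W12={x2,x14,x28} W13={x2,x9,x29} W14={x7,x29,x34} W15={x30,x34,x35} W16={x3,x28,x30} W23={x2,x19,x25} W24={x8,x17,x27,x33} W25={x12,x25,x27} W26={x4,x8,x24,x28} W34={x21,x29,x31} W35={x1,x22,x25} W36={x18,x22,x31} W45={x27,x34,x37} W46={x8,x31,x36} W56={x10,x22,x30}
  W123={x2} W126={x28} W134={x29} W145={x34} W156={x30} W235={x25} W245={x27} W246={x8} W346={x31} W356={x22}
C dims 6,15,10; δ0: rk 5, SNF 1^5; δ1: rk 10, SNF 1^9·2
Ȟ^0 = (6 − 5) − 0 = 1, so Ȟ^0 ≅ Z
Ȟ^1 = (15 − 10) − 5 = 0, so Ȟ^1 ≅ 0
Ȟ^2 = (10 − 0) − 10 = 0 plus torsion [2], so Ȟ^2 ≅ Z/2


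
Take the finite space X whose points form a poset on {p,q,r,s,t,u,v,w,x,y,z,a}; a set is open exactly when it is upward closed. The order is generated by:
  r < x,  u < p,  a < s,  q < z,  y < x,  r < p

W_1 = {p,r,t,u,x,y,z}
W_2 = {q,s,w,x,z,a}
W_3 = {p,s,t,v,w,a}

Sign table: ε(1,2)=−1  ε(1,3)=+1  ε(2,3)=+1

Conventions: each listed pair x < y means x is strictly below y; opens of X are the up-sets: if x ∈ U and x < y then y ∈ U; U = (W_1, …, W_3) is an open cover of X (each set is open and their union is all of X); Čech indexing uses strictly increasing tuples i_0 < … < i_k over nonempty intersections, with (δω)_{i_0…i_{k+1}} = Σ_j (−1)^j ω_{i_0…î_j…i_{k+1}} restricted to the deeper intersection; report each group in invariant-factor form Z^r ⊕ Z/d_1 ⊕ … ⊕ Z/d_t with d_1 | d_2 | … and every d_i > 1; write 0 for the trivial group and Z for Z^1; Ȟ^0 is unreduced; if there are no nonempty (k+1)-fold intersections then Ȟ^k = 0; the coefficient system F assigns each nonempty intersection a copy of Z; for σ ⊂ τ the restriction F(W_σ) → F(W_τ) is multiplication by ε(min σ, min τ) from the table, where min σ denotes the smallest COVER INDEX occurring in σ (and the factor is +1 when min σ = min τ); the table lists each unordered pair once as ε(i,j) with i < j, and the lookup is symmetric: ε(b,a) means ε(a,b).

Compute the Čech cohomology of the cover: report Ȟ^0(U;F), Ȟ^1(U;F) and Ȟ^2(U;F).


Ȟ^0 = 0, Ȟ^1 = Z/2, Ȟ^2 = 0

nonempty intersections:
  W12={x,z} W13={p,t} W23={s,w,a}
C dims 3,3; δ0: rk 3, SNF 1^2·2
Ȟ^0: (3−3)−0=0 ⇒ 0
Ȟ^1: (3−0)−3=0 plus torsion [2] ⇒ Z/2
Ȟ^2: (0−0)−0=0 ⇒ 0


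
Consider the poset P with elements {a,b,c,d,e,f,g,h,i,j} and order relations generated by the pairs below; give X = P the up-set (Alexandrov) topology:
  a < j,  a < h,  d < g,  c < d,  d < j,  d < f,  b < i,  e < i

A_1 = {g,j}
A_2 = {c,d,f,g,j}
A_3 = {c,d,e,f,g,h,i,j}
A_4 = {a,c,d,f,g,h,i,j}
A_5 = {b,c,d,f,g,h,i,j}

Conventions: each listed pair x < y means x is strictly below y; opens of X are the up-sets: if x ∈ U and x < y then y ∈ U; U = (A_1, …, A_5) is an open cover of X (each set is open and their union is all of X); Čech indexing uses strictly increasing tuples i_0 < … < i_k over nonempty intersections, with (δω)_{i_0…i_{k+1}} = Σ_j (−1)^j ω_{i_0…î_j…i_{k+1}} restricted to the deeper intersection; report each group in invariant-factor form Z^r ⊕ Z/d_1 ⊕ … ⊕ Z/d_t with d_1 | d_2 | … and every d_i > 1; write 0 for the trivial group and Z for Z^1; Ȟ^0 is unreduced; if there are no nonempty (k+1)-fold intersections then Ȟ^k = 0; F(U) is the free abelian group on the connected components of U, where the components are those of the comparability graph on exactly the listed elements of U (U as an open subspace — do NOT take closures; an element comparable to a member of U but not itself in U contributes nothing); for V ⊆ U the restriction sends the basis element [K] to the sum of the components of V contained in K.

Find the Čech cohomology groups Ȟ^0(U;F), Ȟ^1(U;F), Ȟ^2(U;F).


nonempty overlaps:
  A12={g,j} A13={g,j} A14={g,j} A15={g,j} A23={c,d,f,g,j} A24={c,d,f,g,j} A25={c,d,f,g,j} A34={c,d,f,g,h,i,j} A35={c,d,f,g,h,i,j} A45={c,d,f,g,h,i,j}
  A123={g,j} A124={g,j} A125={g,j} A134={g,j} A135={g,j} A145={g,j} A234={c,d,f,g,j} A235={c,d,f,g,j} A245={c,d,f,g,j} A345={c,d,f,g,h,i,j}
  A1234={g,j} A1235={g,j} A1245={g,j} A1345={g,j} A2345={c,d,f,g,j}
  A12345={g,j}
components per intersection:
  A1: {g} {j}
  A2: {c,d,f,g,j}
  A3: {c,d,f,g,j} {e,i} {h}
  A4: {a,c,d,f,g,h,j} {i}
  A5: {b,i} {c,d,f,g,j} {h}
  A12: {g} {j}
  A13: {g} {j}
  A14: {g} {j}
  A15: {g} {j}
  A23: {c,d,f,g,j}
  A24: {c,d,f,g,j}
  A25: {c,d,f,g,j}
  A34: {c,d,f,g,j} {h} {i}
  A35: {c,d,f,g,j} {h} {i}
  A45: {c,d,f,g,j} {h} {i}
  A123: {g} {j}
  A124: {g} {j}
  A125: {g} {j}
  A134: {g} {j}
  A135: {g} {j}
  A145: {g} {j}
  A234: {c,d,f,g,j}
  A235: {c,d,f,g,j}
  A245: {c,d,f,g,j}
  A345: {c,d,f,g,j} {h} {i}
  A1234: {g} {j}
  A1235: {g} {j}
  A1245: {g} {j}
  A1345: {g} {j}
  A2345: {c,d,f,g,j}
  A12345: {g} {j}
C dims 11,20,18,9; δ0: rk 9, SNF 1^9; δ1: rk 11, SNF 1^11; δ2: rk 7, SNF 1^7
degree 0: 11−9−0 = 2 → Ȟ^0 ≅ Z^2
degree 1: 20−11−9 = 0 → Ȟ^1 ≅ 0
degree 2: 18−7−11 = 0 → Ȟ^2 ≅ 0

Ȟ^0(U;F) ≅ Z^2, Ȟ^1(U;F) ≅ 0, Ȟ^2(U;F) ≅ 0


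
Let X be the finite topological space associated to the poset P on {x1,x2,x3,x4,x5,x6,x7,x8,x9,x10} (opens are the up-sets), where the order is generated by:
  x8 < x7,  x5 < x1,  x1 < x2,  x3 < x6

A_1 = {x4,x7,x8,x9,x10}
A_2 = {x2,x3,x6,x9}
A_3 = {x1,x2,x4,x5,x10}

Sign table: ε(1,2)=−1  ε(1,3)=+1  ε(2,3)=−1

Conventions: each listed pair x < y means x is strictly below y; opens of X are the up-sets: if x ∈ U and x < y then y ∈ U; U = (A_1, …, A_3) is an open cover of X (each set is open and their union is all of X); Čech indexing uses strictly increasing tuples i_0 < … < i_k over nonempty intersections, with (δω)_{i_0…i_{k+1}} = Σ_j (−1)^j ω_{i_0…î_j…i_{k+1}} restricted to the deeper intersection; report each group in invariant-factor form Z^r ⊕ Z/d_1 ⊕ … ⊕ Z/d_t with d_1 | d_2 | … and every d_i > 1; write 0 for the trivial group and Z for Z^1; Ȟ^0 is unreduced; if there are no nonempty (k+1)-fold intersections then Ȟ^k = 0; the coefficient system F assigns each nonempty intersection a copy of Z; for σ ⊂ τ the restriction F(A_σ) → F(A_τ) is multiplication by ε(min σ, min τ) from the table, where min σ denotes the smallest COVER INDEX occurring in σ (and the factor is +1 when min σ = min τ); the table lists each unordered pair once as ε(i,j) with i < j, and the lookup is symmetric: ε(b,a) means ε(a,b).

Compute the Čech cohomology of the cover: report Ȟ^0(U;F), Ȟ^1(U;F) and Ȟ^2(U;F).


nonempty intersections:
  A12={x9} A13={x4,x10} A23={x2}
C dims 3,3; δ0: rk 2, SNF 1^2
Ȟ^0: (3−2)−0=1 ⇒ Z
Ȟ^1: (3−0)−2=1 ⇒ Z
Ȟ^2: (0−0)−0=0 ⇒ 0

Ȟ^0(U;F) ≅ Z,  Ȟ^1(U;F) ≅ Z,  Ȟ^2(U;F) ≅ 0


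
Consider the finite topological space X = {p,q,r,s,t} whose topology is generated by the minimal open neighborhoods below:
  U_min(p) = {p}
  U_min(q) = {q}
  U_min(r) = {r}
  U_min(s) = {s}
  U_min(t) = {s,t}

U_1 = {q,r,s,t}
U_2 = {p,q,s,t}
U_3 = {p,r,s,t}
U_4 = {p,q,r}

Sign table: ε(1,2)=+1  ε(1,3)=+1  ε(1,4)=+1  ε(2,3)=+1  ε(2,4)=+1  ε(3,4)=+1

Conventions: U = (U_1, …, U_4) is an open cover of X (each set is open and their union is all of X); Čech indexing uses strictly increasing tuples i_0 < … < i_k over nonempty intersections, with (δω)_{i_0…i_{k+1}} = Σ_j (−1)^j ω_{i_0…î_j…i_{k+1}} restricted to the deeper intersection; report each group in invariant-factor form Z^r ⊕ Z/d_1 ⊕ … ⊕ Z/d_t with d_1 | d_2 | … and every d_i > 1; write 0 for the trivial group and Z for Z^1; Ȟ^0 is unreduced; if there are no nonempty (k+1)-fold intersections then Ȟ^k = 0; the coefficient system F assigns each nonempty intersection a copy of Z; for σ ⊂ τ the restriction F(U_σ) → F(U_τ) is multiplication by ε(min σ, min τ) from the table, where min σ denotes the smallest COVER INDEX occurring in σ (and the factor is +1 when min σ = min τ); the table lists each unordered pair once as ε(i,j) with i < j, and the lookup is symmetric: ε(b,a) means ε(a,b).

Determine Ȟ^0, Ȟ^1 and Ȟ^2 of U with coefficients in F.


intersection data:
  U12={q,s,t} U13={r,s,t} U14={q,r} U23={p,s,t} U24={p,q} U34={p,r}
  U123={s,t} U124={q} U134={r} U234={p}
C dims 4,6,4; δ0: rk 3, SNF 1^3; δ1: rk 3, SNF 1^3
Ȟ^0 = (4 − 3) − 0 = 1, so Ȟ^0 ≅ Z
Ȟ^1 = (6 − 3) − 3 = 0, so Ȟ^1 ≅ 0
Ȟ^2 = (4 − 0) − 3 = 1, so Ȟ^2 ≅ Z

Ȟ^0 ≅ Z, Ȟ^1 ≅ 0, Ȟ^2 ≅ Z


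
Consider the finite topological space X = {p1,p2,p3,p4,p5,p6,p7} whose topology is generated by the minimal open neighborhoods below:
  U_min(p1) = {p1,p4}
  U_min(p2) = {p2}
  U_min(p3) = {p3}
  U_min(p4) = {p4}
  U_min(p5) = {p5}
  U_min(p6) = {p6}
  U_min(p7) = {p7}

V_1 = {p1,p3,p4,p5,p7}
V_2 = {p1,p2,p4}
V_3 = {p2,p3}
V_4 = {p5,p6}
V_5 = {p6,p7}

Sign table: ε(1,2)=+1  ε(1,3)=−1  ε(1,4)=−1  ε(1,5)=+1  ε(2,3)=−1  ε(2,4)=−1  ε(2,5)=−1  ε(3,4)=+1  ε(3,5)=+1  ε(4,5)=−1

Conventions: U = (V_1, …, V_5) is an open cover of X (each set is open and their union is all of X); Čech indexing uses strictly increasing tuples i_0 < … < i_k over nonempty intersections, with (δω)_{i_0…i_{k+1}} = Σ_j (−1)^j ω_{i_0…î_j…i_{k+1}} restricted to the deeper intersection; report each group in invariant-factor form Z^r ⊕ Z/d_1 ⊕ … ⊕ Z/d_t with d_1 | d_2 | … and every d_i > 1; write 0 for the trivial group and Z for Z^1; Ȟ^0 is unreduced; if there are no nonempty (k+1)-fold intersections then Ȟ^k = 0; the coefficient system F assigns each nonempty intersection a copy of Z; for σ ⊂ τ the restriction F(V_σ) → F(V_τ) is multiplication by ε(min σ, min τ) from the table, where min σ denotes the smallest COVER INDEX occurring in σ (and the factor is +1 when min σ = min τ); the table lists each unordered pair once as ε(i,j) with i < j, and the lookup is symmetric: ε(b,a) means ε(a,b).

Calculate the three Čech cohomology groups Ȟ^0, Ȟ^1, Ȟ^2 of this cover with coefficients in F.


intersection data:
  V12={p1,p4} V13={p3} V14={p5} V15={p7} V23={p2} V45={p6}
C dims 5,6; δ0: rk 4, SNF 1^4
Ȟ^0 = (5 − 4) − 0 = 1, so Ȟ^0 ≅ Z
Ȟ^1 = (6 − 0) − 4 = 2, so Ȟ^1 ≅ Z^2
Ȟ^2 = (0 − 0) − 0 = 0, so Ȟ^2 ≅ 0

Ȟ^0 ≅ Z, Ȟ^1 ≅ Z^2 and Ȟ^2 ≅ 0


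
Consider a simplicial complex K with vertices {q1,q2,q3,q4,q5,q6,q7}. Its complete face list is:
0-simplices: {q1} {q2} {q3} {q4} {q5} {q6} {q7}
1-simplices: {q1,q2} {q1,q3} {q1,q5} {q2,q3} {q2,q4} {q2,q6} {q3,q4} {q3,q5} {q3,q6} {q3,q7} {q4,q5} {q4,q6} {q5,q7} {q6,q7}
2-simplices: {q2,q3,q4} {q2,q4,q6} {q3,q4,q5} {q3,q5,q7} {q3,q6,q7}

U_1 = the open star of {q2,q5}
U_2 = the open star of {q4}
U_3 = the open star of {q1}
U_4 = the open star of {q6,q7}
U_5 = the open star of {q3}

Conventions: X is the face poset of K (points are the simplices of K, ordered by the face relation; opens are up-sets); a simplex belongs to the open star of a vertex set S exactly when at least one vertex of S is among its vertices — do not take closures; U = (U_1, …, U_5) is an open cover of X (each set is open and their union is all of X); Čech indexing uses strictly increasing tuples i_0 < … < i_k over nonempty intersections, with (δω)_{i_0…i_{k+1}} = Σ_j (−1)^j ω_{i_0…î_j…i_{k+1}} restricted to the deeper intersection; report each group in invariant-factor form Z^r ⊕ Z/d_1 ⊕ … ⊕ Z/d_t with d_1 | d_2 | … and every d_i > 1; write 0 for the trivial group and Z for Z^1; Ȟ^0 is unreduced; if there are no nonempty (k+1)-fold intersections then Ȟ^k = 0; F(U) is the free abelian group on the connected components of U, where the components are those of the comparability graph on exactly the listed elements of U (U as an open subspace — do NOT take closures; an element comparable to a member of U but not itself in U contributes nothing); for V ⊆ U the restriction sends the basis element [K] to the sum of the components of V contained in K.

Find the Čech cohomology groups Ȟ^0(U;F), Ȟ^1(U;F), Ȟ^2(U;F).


nerve simplices:
  U1={{q2},{q5},{q1,q2},{q1,q5},{q2,q3},{q2,q4},{q2,q6},{q3,q5},{q4,q5},{q5,q7},{q2,q3,q4},{q2,q4,q6},{q3,q4,q5},{q3,q5,q7}} U2={{q4},{q2,q4},{q3,q4},{q4,q5},{q4,q6},{q2,q3,q4},{q2,q4,q6},{q3,q4,q5}} U3={{q1},{q1,q2},{q1,q3},{q1,q5}} U4={{q6},{q7},{q2,q6},{q3,q6},{q3,q7},{q4,q6},{q5,q7},{q6,q7},{q2,q4,q6},{q3,q5,q7},{q3,q6,q7}} U5={{q3},{q1,q3},{q2,q3},{q3,q4},{q3,q5},{q3,q6},{q3,q7},{q2,q3,q4},{q3,q4,q5},{q3,q5,q7},{q3,q6,q7}}
  U12={{q2,q4},{q4,q5},{q2,q3,q4},{q2,q4,q6},{q3,q4,q5}} U13={{q1,q2},{q1,q5}} U14={{q2,q6},{q5,q7},{q2,q4,q6},{q3,q5,q7}} U15={{q2,q3},{q3,q5},{q2,q3,q4},{q3,q4,q5},{q3,q5,q7}} U24={{q4,q6},{q2,q4,q6}} U25={{q3,q4},{q2,q3,q4},{q3,q4,q5}} U35={{q1,q3}} U45={{q3,q6},{q3,q7},{q3,q5,q7},{q3,q6,q7}}
  U124={{q2,q4,q6}} U125={{q2,q3,q4},{q3,q4,q5}} U145={{q3,q5,q7}}
components per intersection:
  U1: {{q2},{q1,q2},{q2,q3},{q2,q4},{q2,q6},{q2,q3,q4},{q2,q4,q6}} {{q5},{q1,q5},{q3,q5},{q4,q5},{q5,q7},{q3,q4,q5},{q3,q5,q7}}
  U2: {{q4},{q2,q4},{q3,q4},{q4,q5},{q4,q6},{q2,q3,q4},{q2,q4,q6},{q3,q4,q5}}
  U3: {{q1},{q1,q2},{q1,q3},{q1,q5}}
  U4: {{q6},{q7},{q2,q6},{q3,q6},{q3,q7},{q4,q6},{q5,q7},{q6,q7},{q2,q4,q6},{q3,q5,q7},{q3,q6,q7}}
  U5: {{q3},{q1,q3},{q2,q3},{q3,q4},{q3,q5},{q3,q6},{q3,q7},{q2,q3,q4},{q3,q4,q5},{q3,q5,q7},{q3,q6,q7}}
  U12: {{q2,q4},{q2,q3,q4},{q2,q4,q6}} {{q4,q5},{q3,q4,q5}}
  U13: {{q1,q2}} {{q1,q5}}
  U14: {{q2,q6},{q2,q4,q6}} {{q5,q7},{q3,q5,q7}}
  U15: {{q2,q3},{q2,q3,q4}} {{q3,q5},{q3,q4,q5},{q3,q5,q7}}
  U24: {{q4,q6},{q2,q4,q6}}
  U25: {{q3,q4},{q2,q3,q4},{q3,q4,q5}}
  U35: {{q1,q3}}
  U45: {{q3,q6},{q3,q7},{q3,q5,q7},{q3,q6,q7}}
  U124: {{q2,q4,q6}}
  U125: {{q2,q3,q4}} {{q3,q4,q5}}
  U145: {{q3,q5,q7}}
C dims 6,12,4; δ0: rk 5, SNF 1^5; δ1: rk 4, SNF 1^4
degree 0: 6−5−0 = 1 → Ȟ^0 ≅ Z
degree 1: 12−4−5 = 3 → Ȟ^1 ≅ Z^3
degree 2: 4−0−4 = 0 → Ȟ^2 ≅ 0

Ȟ^0(U;F) ≅ Z, Ȟ^1(U;F) ≅ Z^3 and Ȟ^2(U;F) ≅ 0


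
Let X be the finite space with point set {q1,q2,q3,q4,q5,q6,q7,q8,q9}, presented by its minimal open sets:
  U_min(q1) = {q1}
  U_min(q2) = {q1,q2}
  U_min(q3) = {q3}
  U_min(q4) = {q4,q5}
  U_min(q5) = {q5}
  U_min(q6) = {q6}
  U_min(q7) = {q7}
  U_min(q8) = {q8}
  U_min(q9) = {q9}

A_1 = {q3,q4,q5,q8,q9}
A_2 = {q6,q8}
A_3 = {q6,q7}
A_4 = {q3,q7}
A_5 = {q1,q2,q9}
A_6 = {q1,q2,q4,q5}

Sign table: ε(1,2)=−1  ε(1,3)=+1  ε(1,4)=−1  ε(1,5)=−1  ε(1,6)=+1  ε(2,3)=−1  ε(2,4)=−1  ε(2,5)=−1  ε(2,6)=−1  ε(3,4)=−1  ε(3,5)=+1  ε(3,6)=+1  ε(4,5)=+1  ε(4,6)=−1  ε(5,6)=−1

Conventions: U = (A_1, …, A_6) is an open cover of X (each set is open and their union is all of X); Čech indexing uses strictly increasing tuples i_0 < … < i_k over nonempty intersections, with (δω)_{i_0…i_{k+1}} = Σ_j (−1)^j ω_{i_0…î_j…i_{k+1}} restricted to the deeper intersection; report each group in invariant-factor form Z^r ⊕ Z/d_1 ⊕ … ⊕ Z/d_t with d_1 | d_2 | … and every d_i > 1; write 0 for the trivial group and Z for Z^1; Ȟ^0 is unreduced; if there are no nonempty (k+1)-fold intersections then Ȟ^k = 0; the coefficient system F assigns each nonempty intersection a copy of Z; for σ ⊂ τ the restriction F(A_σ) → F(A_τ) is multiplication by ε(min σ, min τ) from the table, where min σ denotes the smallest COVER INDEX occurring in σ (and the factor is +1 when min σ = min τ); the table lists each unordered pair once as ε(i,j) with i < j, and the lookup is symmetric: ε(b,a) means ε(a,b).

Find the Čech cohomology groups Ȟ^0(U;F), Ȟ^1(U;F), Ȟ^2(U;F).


cover nerve:
  A12={q8} A14={q3} A15={q9} A16={q4,q5} A23={q6} A34={q7} A56={q1,q2}
C dims 6,7; δ0: rk 5, SNF 1^5
Ȟ^0: (6−5)−0=1 ⇒ Z
Ȟ^1: (7−0)−5=2 ⇒ Z^2
Ȟ^2: (0−0)−0=0 ⇒ 0

Ȟ^0 = Z,  Ȟ^1 = Z^2,  Ȟ^2 = 0


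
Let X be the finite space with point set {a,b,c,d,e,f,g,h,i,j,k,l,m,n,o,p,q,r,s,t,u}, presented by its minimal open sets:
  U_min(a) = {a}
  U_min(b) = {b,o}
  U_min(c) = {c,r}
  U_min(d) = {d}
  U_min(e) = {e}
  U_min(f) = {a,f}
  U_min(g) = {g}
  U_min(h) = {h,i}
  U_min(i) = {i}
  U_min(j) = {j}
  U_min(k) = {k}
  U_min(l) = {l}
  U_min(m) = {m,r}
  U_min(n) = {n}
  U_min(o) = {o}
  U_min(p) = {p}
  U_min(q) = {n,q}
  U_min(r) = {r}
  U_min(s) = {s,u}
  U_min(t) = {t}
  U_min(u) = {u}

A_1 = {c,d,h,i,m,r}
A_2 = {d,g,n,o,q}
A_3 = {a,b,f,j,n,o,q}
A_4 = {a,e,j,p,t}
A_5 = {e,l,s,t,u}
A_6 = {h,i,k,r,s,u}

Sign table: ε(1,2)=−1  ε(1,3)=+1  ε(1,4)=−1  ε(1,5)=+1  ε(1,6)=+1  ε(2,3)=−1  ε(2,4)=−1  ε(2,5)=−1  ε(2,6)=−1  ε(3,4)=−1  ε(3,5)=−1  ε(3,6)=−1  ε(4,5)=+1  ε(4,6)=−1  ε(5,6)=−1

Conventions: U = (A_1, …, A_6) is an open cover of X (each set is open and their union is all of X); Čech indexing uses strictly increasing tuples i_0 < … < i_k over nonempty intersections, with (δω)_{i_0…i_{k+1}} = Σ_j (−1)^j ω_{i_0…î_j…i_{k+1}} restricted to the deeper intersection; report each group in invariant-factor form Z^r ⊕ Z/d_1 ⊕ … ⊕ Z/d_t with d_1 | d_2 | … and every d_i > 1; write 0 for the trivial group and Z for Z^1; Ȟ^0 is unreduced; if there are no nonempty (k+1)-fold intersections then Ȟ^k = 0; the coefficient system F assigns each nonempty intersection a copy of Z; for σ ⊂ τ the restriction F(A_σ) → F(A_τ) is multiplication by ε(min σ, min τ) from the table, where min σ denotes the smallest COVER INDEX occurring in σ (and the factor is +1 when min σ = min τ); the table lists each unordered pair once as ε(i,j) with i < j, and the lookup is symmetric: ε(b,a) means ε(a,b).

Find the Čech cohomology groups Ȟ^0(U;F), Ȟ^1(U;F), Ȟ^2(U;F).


Ȟ^0 = Z, Ȟ^1 = Z and Ȟ^2 = 0

nerve simplices:
  A12={d} A16={h,i,r} A23={n,o,q} A34={a,j} A45={e,t} A56={s,u}
C dims 6,6; δ0: rk 5, SNF 1^5
degree 0: 6−5−0 = 1 → Ȟ^0 ≅ Z
degree 1: 6−0−5 = 1 → Ȟ^1 ≅ Z
degree 2: 0−0−0 = 0 → Ȟ^2 ≅ 0


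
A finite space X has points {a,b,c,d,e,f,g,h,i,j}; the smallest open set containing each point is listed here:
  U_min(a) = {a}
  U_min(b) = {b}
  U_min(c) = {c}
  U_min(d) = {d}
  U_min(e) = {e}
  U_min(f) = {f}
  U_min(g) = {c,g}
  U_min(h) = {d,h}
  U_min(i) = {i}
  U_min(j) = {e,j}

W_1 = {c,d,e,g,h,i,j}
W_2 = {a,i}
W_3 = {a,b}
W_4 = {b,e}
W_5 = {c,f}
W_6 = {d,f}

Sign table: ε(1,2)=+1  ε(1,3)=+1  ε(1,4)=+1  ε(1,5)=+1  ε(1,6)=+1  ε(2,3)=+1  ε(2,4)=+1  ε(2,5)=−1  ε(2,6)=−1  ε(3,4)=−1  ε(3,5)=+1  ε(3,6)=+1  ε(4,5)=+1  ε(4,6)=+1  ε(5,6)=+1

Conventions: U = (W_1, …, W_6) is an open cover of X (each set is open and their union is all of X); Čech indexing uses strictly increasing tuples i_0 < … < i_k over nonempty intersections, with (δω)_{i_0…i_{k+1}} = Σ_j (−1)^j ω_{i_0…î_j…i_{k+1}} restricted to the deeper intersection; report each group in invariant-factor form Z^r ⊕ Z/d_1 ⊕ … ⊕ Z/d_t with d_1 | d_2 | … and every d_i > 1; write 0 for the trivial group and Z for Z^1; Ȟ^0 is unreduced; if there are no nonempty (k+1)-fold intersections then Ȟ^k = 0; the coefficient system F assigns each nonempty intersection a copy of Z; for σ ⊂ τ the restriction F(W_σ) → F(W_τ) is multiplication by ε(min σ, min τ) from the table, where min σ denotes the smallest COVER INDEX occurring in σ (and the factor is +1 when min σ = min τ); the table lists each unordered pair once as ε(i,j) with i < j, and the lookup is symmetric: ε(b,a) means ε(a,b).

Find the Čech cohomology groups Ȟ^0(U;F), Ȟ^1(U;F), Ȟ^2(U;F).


Ȟ^0 = 0,  Ȟ^1 = Z ⊕ Z/2,  Ȟ^2 = 0

nonempty intersections:
  W12={i} W14={e} W15={c} W16={d} W23={a} W34={b} W56={f}
C dims 6,7; δ0: rk 6, SNF 1^5·2
Ȟ^0: (6−6)−0=0 ⇒ 0
Ȟ^1: (7−0)−6=1 plus torsion [2] ⇒ Z ⊕ Z/2
Ȟ^2: (0−0)−0=0 ⇒ 0


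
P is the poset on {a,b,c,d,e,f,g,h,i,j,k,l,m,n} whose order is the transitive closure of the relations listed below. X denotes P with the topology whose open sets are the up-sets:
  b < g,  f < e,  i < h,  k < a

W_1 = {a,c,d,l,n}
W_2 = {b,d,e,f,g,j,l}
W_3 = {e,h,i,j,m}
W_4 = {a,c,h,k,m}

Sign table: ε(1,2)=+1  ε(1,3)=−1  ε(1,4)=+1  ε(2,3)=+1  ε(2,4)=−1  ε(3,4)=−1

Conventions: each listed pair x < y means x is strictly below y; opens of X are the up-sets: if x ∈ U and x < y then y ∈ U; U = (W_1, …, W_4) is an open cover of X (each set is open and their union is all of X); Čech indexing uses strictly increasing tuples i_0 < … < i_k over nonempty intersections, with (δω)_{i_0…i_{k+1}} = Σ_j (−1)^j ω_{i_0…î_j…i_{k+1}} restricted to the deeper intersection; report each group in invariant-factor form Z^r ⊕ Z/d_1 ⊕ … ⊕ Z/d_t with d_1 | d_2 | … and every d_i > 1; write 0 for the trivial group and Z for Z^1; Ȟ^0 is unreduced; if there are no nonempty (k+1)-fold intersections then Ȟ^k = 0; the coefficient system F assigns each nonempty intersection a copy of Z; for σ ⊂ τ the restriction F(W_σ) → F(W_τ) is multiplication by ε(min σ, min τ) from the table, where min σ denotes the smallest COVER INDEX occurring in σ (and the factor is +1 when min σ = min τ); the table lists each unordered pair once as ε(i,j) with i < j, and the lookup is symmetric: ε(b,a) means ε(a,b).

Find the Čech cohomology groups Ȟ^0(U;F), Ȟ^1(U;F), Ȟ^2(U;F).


nerve of the cover:
  W12={d,l} W14={a,c} W23={e,j} W34={h,m}
C dims 4,4; δ0: rk 4, SNF 1^3·2
Ȟ^0 = (4 − 4) − 0 = 0, so Ȟ^0 ≅ 0
Ȟ^1 = (4 − 0) − 4 = 0 plus torsion [2], so Ȟ^1 ≅ Z/2
Ȟ^2 = (0 − 0) − 0 = 0, so Ȟ^2 ≅ 0

Ȟ^0 = 0, Ȟ^1 = Z/2, Ȟ^2 = 0


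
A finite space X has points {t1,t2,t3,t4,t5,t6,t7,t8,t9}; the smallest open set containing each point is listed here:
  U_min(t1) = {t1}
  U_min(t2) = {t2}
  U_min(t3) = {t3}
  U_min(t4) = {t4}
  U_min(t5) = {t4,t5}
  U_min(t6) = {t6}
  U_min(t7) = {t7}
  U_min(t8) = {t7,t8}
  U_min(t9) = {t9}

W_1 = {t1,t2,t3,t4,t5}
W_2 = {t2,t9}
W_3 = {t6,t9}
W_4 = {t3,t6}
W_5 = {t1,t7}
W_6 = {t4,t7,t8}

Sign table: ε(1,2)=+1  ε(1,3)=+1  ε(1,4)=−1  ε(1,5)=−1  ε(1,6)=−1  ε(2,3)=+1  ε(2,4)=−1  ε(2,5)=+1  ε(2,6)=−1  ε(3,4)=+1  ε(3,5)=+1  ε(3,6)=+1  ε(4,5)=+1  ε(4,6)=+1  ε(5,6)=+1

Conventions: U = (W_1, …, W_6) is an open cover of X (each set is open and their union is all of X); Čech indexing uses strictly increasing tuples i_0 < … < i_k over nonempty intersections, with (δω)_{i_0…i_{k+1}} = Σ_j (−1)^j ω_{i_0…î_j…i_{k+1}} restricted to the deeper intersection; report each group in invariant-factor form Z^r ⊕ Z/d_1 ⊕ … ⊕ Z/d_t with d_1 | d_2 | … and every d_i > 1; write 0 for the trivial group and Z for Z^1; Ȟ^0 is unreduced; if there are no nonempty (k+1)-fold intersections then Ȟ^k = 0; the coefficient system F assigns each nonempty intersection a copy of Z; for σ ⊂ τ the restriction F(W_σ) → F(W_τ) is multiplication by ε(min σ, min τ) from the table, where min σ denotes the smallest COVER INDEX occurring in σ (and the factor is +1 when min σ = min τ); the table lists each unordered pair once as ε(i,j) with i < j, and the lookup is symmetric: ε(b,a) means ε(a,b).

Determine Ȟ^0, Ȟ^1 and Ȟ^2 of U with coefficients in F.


nerve of the cover:
  W12={t2} W14={t3} W15={t1} W16={t4} W23={t9} W34={t6} W56={t7}
C dims 6,7; δ0: rk 6, SNF 1^5·2
Ȟ^0 = (6 − 6) − 0 = 0, so Ȟ^0 ≅ 0
Ȟ^1 = (7 − 0) − 6 = 1 plus torsion [2], so Ȟ^1 ≅ Z ⊕ Z/2
Ȟ^2 = (0 − 0) − 0 = 0, so Ȟ^2 ≅ 0

Ȟ^0(U;F) ≅ 0, Ȟ^1(U;F) ≅ Z ⊕ Z/2 and Ȟ^2(U;F) ≅ 0


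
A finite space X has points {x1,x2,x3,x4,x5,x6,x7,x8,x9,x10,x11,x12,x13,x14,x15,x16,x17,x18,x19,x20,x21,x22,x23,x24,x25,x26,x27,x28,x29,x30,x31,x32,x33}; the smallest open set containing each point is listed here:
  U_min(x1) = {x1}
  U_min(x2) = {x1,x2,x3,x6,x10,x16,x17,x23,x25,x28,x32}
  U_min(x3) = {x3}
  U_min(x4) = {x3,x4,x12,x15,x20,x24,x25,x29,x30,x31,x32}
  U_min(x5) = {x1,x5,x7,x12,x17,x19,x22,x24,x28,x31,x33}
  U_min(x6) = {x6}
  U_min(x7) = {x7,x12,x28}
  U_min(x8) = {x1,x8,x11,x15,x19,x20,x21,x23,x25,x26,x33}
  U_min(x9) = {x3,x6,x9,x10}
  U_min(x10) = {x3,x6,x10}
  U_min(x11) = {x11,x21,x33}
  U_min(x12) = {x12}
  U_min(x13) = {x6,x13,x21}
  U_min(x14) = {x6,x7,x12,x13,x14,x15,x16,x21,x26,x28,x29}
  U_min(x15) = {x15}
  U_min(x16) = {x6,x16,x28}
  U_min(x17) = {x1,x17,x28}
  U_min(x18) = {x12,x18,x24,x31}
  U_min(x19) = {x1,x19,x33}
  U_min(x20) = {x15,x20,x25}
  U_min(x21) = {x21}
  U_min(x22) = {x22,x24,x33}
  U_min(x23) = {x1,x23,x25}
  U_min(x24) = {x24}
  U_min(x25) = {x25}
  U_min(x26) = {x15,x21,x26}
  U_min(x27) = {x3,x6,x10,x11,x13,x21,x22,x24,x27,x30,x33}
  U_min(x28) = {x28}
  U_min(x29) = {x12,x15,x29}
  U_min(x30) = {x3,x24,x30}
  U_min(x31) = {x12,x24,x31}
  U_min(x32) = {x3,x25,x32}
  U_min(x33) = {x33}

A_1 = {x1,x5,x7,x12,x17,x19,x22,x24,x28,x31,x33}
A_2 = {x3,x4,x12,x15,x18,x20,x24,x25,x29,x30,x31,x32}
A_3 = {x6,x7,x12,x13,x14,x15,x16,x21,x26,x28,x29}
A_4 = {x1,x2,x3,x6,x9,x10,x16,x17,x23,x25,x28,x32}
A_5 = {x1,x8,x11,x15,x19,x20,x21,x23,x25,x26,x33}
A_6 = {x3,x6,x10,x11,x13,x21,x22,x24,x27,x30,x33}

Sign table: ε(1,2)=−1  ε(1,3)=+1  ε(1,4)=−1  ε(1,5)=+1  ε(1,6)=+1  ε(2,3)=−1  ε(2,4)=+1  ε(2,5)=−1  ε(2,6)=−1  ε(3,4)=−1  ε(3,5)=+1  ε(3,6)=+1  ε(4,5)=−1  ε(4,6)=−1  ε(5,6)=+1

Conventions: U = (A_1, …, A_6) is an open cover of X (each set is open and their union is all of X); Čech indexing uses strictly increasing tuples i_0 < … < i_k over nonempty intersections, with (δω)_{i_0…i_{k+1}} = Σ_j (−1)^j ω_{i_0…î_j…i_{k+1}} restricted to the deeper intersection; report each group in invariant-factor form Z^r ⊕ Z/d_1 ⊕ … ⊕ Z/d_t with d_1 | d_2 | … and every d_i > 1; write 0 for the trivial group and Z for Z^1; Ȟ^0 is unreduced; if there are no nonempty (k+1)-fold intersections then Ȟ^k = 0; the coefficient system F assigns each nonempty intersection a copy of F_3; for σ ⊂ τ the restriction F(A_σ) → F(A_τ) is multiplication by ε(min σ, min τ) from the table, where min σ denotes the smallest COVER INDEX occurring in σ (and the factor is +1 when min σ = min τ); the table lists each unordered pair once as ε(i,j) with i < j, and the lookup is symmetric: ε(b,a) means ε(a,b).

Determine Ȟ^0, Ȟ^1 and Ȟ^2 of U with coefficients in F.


Ȟ^0 = Z/3, Ȟ^1 = 0, Ȟ^2 = 0

nonempty intersections:
  A12={x12,x24,x31} A13={x7,x12,x28} A14={x1,x17,x28} A15={x1,x19,x33} A16={x22,x24,x33} A23={x12,x15,x29} A24={x3,x25,x32} A25={x15,x20,x25} A26={x3,x24,x30} A34={x6,x16,x28} A35={x15,x21,x26} A36={x6,x13,x21} A45={x1,x23,x25} A46={x3,x6,x10} A56={x11,x21,x33}
  A123={x12} A126={x24} A134={x28} A145={x1} A156={x33} A235={x15} A245={x25} A246={x3} A346={x6} A356={x21}
C dims 6,15,10; δ0: rk_F3 5; δ1: rk_F3 10
Ȟ^0: (6−5)−0=1 ⇒ Z/3
Ȟ^1: (15−10)−5=0 ⇒ 0
Ȟ^2: (10−0)−10=0 ⇒ 0


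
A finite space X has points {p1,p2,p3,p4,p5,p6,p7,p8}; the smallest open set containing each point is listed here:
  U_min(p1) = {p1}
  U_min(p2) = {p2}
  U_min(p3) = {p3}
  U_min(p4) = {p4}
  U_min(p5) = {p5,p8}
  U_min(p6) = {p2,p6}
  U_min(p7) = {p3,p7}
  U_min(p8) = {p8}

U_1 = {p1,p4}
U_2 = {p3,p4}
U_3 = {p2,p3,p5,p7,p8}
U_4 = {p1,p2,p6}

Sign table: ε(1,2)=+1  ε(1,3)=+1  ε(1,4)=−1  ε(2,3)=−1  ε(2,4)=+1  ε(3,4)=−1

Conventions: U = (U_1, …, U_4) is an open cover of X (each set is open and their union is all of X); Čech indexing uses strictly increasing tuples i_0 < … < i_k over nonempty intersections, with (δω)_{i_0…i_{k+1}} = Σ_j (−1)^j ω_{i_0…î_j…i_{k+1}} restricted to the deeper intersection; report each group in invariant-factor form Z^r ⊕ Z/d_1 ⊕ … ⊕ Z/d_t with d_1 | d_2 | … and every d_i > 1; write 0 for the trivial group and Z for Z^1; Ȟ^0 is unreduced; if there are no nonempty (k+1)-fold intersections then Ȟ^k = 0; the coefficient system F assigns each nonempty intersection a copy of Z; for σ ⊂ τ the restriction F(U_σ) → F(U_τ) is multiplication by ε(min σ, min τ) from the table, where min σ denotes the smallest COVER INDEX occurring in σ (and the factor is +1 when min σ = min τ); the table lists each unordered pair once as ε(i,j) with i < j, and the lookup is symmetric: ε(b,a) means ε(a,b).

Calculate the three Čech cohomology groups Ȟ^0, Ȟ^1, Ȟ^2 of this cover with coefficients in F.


Ȟ^0 ≅ 0, Ȟ^1 ≅ Z/2 and Ȟ^2 ≅ 0

cover nerve:
  U12={p4} U14={p1} U23={p3} U34={p2}
C dims 4,4; δ0: rk 4, SNF 1^3·2
Ȟ^0: (4−4)−0=0 ⇒ 0
Ȟ^1: (4−0)−4=0 plus torsion [2] ⇒ Z/2
Ȟ^2: (0−0)−0=0 ⇒ 0


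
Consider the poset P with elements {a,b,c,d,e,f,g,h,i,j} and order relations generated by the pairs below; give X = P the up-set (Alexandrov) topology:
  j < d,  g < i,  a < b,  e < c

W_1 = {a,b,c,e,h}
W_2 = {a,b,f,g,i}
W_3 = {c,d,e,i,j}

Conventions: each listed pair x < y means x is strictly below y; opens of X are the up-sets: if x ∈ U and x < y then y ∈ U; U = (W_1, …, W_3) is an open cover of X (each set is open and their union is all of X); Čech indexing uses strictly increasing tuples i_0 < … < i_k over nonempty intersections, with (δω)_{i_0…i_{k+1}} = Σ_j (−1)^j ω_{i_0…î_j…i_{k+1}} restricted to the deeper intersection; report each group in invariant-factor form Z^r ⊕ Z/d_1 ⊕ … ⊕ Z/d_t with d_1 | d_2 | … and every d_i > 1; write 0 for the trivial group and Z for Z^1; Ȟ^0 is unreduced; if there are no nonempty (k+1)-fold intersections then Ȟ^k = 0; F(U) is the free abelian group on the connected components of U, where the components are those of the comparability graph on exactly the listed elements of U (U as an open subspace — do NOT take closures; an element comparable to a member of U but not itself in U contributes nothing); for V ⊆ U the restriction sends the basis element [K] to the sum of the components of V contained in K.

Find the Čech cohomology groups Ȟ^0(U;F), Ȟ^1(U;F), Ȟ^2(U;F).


cover nerve:
  W12={a,b} W13={c,e} W23={i}
components per intersection:
  W1: {a,b} {c,e} {h}
  W2: {a,b} {f} {g,i}
  W3: {c,e} {d,j} {i}
  W12: {a,b}
  W13: {c,e}
  W23: {i}
C dims 9,3; δ0: rk 3, SNF 1^3
Ȟ^0: (9−3)−0=6 ⇒ Z^6
Ȟ^1: (3−0)−3=0 ⇒ 0
Ȟ^2: (0−0)−0=0 ⇒ 0

Ȟ^0(U;F) ≅ Z^6, Ȟ^1(U;F) ≅ 0, Ȟ^2(U;F) ≅ 0


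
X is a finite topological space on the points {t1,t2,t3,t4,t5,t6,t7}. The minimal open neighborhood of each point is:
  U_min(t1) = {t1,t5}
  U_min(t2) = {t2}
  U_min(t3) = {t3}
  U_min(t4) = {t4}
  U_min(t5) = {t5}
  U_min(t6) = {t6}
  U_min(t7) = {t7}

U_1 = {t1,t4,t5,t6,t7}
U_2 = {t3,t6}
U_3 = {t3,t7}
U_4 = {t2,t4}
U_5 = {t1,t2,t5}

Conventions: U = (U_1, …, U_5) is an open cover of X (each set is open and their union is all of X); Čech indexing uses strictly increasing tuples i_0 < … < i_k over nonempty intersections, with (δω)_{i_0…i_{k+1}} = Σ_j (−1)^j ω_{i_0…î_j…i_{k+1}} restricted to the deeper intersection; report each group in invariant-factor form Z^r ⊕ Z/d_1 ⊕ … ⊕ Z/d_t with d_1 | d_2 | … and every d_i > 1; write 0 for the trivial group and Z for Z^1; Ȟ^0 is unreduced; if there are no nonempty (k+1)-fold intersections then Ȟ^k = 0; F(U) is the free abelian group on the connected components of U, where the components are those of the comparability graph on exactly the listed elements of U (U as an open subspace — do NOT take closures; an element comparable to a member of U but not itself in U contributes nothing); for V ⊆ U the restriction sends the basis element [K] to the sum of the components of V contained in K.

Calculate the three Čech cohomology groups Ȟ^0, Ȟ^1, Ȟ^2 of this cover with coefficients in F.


Ȟ^0 ≅ Z^6, Ȟ^1 ≅ 0 and Ȟ^2 ≅ 0

nerve simplices:
  U12={t6} U13={t7} U14={t4} U15={t1,t5} U23={t3} U45={t2}
components per intersection:
  U1: {t1,t5} {t4} {t6} {t7}
  U2: {t3} {t6}
  U3: {t3} {t7}
  U4: {t2} {t4}
  U5: {t1,t5} {t2}
  U12: {t6}
  U13: {t7}
  U14: {t4}
  U15: {t1,t5}
  U23: {t3}
  U45: {t2}
C dims 12,6; δ0: rk 6, SNF 1^6
degree 0: 12−6−0 = 6 → Ȟ^0 ≅ Z^6
degree 1: 6−0−6 = 0 → Ȟ^1 ≅ 0
degree 2: 0−0−0 = 0 → Ȟ^2 ≅ 0


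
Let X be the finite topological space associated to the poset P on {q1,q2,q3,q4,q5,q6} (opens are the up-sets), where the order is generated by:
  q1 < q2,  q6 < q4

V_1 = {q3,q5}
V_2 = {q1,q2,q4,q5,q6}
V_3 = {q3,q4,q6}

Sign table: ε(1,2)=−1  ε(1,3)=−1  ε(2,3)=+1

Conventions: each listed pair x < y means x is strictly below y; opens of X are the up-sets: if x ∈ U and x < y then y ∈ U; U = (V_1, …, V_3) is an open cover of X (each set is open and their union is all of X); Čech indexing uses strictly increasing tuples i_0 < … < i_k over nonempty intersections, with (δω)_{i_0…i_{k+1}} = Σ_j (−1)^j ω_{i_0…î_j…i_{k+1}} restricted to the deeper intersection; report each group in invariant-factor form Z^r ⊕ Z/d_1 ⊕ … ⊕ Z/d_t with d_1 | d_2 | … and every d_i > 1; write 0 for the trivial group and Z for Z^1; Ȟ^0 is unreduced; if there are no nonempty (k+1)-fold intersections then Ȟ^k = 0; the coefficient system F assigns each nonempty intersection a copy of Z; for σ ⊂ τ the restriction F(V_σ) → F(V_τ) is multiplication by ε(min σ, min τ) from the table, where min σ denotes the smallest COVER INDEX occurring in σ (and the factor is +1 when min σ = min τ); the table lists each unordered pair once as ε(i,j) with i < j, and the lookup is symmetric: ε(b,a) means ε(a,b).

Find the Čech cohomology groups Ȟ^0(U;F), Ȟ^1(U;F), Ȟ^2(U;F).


Ȟ^0 ≅ Z, Ȟ^1 ≅ Z and Ȟ^2 ≅ 0

nonempty intersections:
  V12={q5} V13={q3} V23={q4,q6}
C dims 3,3; δ0: rk 2, SNF 1^2
Ȟ^0: (3−2)−0=1 ⇒ Z
Ȟ^1: (3−0)−2=1 ⇒ Z
Ȟ^2: (0−0)−0=0 ⇒ 0


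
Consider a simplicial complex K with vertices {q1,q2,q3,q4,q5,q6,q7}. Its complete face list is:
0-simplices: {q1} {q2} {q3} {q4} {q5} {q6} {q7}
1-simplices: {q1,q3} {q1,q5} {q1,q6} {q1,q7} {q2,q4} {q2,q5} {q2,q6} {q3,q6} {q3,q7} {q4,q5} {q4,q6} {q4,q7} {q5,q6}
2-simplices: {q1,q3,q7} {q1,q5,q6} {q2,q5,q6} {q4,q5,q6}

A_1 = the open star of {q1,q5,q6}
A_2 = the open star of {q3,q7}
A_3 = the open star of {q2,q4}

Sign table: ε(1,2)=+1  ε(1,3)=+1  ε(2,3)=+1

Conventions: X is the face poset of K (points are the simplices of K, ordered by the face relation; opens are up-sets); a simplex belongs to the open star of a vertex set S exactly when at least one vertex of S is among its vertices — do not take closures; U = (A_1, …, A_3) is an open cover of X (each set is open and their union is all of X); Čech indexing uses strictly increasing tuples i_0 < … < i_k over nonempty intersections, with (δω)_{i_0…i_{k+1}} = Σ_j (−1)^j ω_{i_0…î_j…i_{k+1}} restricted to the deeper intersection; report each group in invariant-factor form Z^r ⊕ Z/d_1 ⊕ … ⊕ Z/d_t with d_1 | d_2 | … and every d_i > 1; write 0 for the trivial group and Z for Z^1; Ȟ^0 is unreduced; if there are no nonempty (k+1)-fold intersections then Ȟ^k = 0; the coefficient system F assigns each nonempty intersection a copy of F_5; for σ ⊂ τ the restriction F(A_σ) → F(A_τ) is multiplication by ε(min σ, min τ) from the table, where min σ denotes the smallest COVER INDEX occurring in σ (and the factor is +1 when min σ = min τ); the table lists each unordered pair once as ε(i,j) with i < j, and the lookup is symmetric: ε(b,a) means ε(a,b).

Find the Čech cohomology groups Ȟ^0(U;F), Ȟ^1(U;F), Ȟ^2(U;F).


nerve of the cover:
  A1={{q1},{q5},{q6},{q1,q3},{q1,q5},{q1,q6},{q1,q7},{q2,q5},{q2,q6},{q3,q6},{q4,q5},{q4,q6},{q5,q6},{q1,q3,q7},{q1,q5,q6},{q2,q5,q6},{q4,q5,q6}} A2={{q3},{q7},{q1,q3},{q1,q7},{q3,q6},{q3,q7},{q4,q7},{q1,q3,q7}} A3={{q2},{q4},{q2,q4},{q2,q5},{q2,q6},{q4,q5},{q4,q6},{q4,q7},{q2,q5,q6},{q4,q5,q6}}
  A12={{q1,q3},{q1,q7},{q3,q6},{q1,q3,q7}} A13={{q2,q5},{q2,q6},{q4,q5},{q4,q6},{q2,q5,q6},{q4,q5,q6}} A23={{q4,q7}}
C dims 3,3; δ0: rk_F5 2
Ȟ^0 = (3 − 2) − 0 = 1, so Ȟ^0 ≅ Z/5
Ȟ^1 = (3 − 0) − 2 = 1, so Ȟ^1 ≅ Z/5
Ȟ^2 = (0 − 0) − 0 = 0, so Ȟ^2 ≅ 0

Ȟ^0 ≅ Z/5, Ȟ^1 ≅ Z/5 and Ȟ^2 ≅ 0
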